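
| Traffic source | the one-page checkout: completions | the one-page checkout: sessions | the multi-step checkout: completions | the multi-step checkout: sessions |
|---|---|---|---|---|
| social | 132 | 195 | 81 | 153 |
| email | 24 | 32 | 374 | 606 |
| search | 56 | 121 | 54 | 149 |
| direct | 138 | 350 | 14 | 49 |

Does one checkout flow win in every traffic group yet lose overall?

Yes

Social: the one-page checkout 132/195 = 67.7%, the multi-step checkout 81/153 = 52.9% → the one-page checkout
Email: the one-page checkout 24/32 = 75.0%, the multi-step checkout 374/606 = 61.7% → the one-page checkout
Search: the one-page checkout 56/121 = 46.3%, the multi-step checkout 54/149 = 36.2% → the one-page checkout
Direct: the one-page checkout 138/350 = 39.4%, the multi-step checkout 14/49 = 28.6% → the one-page checkout
Overall: the one-page checkout 350/698 = 50.1%, the multi-step checkout 523/957 = 54.6% → the multi-step checkout
The one-page checkout wins each traffic group but the multi-step checkout wins overall — the comparison reverses. The one-page checkout's sessions skew toward direct, which has a lower base rate.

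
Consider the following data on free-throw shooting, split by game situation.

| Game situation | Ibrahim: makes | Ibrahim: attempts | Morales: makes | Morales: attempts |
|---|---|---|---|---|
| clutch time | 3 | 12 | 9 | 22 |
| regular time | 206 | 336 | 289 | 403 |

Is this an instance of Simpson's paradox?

No

Clutch time: Ibrahim 3/12 = 25.0%, Morales 9/22 = 40.9% → Morales
Regular time: Ibrahim 206/336 = 61.3%, Morales 289/403 = 71.7% → Morales
Overall: Ibrahim 209/348 = 60.1%, Morales 298/425 = 70.1% → Morales
Morales wins overall and in every game group — no reversal.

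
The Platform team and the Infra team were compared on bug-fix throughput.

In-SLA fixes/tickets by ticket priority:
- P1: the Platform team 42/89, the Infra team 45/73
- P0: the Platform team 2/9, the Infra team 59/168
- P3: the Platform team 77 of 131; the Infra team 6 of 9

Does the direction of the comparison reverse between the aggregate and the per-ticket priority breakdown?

P1: the Platform team 42/89 = 47.2%, the Infra team 45/73 = 61.6% → the Infra team
P0: the Platform team 2/9 = 22.2%, the Infra team 59/168 = 35.1% → the Infra team
P3: the Platform team 77/131 = 58.8%, the Infra team 6/9 = 66.7% → the Infra team
Overall: the Platform team 121/229 = 52.8%, the Infra team 110/250 = 44.0% → the Platform team
The Infra team wins each ticket group but the Platform team wins overall — the comparison reverses. The Infra team's tickets skew toward P0, which has a lower base rate.

Yes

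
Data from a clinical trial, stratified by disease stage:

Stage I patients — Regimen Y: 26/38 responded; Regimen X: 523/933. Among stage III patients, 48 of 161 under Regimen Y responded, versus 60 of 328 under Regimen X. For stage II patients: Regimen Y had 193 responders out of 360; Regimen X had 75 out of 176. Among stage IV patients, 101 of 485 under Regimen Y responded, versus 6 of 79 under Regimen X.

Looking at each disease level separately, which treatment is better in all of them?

Stage I: Regimen Y 26/38 = 68.4%, Regimen X 523/933 = 56.1% → Regimen Y
Stage III: Regimen Y 48/161 = 29.8%, Regimen X 60/328 = 18.3% → Regimen Y
Stage II: Regimen Y 193/360 = 53.6%, Regimen X 75/176 = 42.6% → Regimen Y
Stage IV: Regimen Y 101/485 = 20.8%, Regimen X 6/79 = 7.6% → Regimen Y
Regimen Y has the higher rate in all 4 groups.

Regimen Y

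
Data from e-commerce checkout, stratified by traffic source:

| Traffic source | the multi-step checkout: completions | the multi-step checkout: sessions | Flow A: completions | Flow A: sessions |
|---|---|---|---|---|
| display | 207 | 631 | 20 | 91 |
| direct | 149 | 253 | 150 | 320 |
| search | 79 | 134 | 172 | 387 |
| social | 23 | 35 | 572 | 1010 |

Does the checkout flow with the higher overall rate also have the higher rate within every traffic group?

Display: the multi-step checkout 207/631 = 32.8%, Flow A 20/91 = 22.0% → the multi-step checkout
Direct: the multi-step checkout 149/253 = 58.9%, Flow A 150/320 = 46.9% → the multi-step checkout
Search: the multi-step checkout 79/134 = 59.0%, Flow A 172/387 = 44.4% → the multi-step checkout
Social: the multi-step checkout 23/35 = 65.7%, Flow A 572/1010 = 56.6% → the multi-step checkout
Overall: the multi-step checkout 458/1053 = 43.5%, Flow A 914/1808 = 50.6% → Flow A
The multi-step checkout wins each traffic group but Flow A wins overall — the comparison reverses. The multi-step checkout's sessions skew toward display, which has a lower base rate.

No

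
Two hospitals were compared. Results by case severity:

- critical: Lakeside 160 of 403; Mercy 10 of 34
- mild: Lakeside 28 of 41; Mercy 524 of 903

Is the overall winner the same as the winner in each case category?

No

Critical: Lakeside 160/403 = 39.7%, Mercy 10/34 = 29.4% → Lakeside
Mild: Lakeside 28/41 = 68.3%, Mercy 524/903 = 58.0% → Lakeside
Overall: Lakeside 188/444 = 42.3%, Mercy 534/937 = 57.0% → Mercy
Lakeside wins each case group but Mercy wins overall — the comparison reverses. Lakeside's patients skew toward critical, which has a lower base rate.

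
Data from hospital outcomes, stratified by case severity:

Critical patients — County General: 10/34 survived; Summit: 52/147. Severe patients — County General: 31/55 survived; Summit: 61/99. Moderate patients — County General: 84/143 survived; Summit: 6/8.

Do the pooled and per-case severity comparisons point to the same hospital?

No

Critical: County General 10/34 = 29.4%, Summit 52/147 = 35.4% → Summit
Severe: County General 31/55 = 56.4%, Summit 61/99 = 61.6% → Summit
Moderate: County General 84/143 = 58.7%, Summit 6/8 = 75.0% → Summit
Overall: County General 125/232 = 53.9%, Summit 119/254 = 46.9% → County General
Summit wins each case group but County General wins overall — the comparison reverses. Summit's patients skew toward critical, which has a lower base rate.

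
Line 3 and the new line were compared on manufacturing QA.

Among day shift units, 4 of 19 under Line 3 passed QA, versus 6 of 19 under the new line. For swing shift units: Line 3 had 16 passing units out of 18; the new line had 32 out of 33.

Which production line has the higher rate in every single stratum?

the new line

Day shift: Line 3 4/19 = 21.1%, the new line 6/19 = 31.6% → the new line
Swing shift: Line 3 16/18 = 88.9%, the new line 32/33 = 97.0% → the new line
The new line has the higher rate in both groups.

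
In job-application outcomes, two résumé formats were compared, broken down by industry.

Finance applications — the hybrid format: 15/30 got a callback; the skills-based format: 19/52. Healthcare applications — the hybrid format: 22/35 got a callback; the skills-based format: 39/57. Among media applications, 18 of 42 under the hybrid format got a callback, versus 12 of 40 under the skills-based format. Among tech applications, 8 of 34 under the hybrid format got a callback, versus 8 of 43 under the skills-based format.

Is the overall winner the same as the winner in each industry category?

No

Finance: the hybrid format 15/30 = 50.0%, the skills-based format 19/52 = 36.5% → the hybrid format
Healthcare: the hybrid format 22/35 = 62.9%, the skills-based format 39/57 = 68.4% → the skills-based format
Media: the hybrid format 18/42 = 42.9%, the skills-based format 12/40 = 30.0% → the hybrid format
Tech: the hybrid format 8/34 = 23.5%, the skills-based format 8/43 = 18.6% → the hybrid format
Overall: the hybrid format 63/141 = 44.7%, the skills-based format 78/192 = 40.6% → the hybrid format
Neither sweeps: the hybrid format wins 3 of 4 groups, the skills-based format wins 1. The hybrid format wins overall but not every group — no Simpson reversal.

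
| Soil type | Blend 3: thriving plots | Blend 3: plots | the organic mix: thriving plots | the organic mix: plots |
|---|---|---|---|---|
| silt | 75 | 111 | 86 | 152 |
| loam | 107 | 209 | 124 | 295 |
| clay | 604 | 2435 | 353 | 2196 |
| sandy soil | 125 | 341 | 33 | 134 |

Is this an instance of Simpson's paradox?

Silt: Blend 3 75/111 = 67.6%, the organic mix 86/152 = 56.6% → Blend 3
Loam: Blend 3 107/209 = 51.2%, the organic mix 124/295 = 42.0% → Blend 3
Clay: Blend 3 604/2435 = 24.8%, the organic mix 353/2196 = 16.1% → Blend 3
Sandy soil: Blend 3 125/341 = 36.7%, the organic mix 33/134 = 24.6% → Blend 3
Overall: Blend 3 911/3096 = 29.4%, the organic mix 596/2777 = 21.5% → Blend 3
Blend 3 wins overall and in every soil group — no reversal.

No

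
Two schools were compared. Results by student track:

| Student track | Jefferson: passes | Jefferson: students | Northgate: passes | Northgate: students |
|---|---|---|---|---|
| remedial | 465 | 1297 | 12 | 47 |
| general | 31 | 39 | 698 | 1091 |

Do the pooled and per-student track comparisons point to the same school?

Remedial: Jefferson 465/1297 = 35.9%, Northgate 12/47 = 25.5% → Jefferson
General: Jefferson 31/39 = 79.5%, Northgate 698/1091 = 64.0% → Jefferson
Overall: Jefferson 496/1336 = 37.1%, Northgate 710/1138 = 62.4% → Northgate
Jefferson wins each student group but Northgate wins overall — the comparison reverses. Jefferson's students skew toward remedial, which has a lower base rate.

No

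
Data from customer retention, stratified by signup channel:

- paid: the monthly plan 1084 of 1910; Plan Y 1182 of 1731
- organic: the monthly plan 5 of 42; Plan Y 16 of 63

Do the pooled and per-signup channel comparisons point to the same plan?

Yes

Paid: the monthly plan 1084/1910 = 56.8%, Plan Y 1182/1731 = 68.3% → Plan Y
Organic: the monthly plan 5/42 = 11.9%, Plan Y 16/63 = 25.4% → Plan Y
Overall: the monthly plan 1089/1952 = 55.8%, Plan Y 1198/1794 = 66.8% → Plan Y
Plan Y wins overall and in every signup group — no reversal.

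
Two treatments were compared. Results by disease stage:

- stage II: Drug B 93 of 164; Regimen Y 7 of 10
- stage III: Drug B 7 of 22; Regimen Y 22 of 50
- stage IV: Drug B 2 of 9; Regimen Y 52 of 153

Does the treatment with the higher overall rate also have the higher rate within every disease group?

Stage II: Drug B 93/164 = 56.7%, Regimen Y 7/10 = 70.0% → Regimen Y
Stage III: Drug B 7/22 = 31.8%, Regimen Y 22/50 = 44.0% → Regimen Y
Stage IV: Drug B 2/9 = 22.2%, Regimen Y 52/153 = 34.0% → Regimen Y
Overall: Drug B 102/195 = 52.3%, Regimen Y 81/213 = 38.0% → Drug B
Regimen Y wins each disease group but Drug B wins overall — the comparison reverses. Regimen Y's patients skew toward stage IV, which has a lower base rate.

No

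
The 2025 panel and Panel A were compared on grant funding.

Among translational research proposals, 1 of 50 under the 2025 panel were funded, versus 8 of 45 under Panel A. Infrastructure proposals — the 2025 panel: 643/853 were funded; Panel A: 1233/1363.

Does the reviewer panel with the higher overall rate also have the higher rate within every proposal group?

Yes

Translational research: the 2025 panel 1/50 = 2.0%, Panel A 8/45 = 17.8% → Panel A
Infrastructure: the 2025 panel 643/853 = 75.4%, Panel A 1233/1363 = 90.5% → Panel A
Overall: the 2025 panel 644/903 = 71.3%, Panel A 1241/1408 = 88.1% → Panel A
Panel A wins overall and in every proposal group — no reversal.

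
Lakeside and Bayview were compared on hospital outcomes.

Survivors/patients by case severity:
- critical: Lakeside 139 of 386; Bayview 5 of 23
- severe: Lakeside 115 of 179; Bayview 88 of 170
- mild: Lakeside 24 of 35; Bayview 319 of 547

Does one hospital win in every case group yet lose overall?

Critical: Lakeside 139/386 = 36.0%, Bayview 5/23 = 21.7% → Lakeside
Severe: Lakeside 115/179 = 64.2%, Bayview 88/170 = 51.8% → Lakeside
Mild: Lakeside 24/35 = 68.6%, Bayview 319/547 = 58.3% → Lakeside
Overall: Lakeside 278/600 = 46.3%, Bayview 412/740 = 55.7% → Bayview
Lakeside wins each case group but Bayview wins overall — the comparison reverses. Lakeside's patients skew toward critical, which has a lower base rate.

Yes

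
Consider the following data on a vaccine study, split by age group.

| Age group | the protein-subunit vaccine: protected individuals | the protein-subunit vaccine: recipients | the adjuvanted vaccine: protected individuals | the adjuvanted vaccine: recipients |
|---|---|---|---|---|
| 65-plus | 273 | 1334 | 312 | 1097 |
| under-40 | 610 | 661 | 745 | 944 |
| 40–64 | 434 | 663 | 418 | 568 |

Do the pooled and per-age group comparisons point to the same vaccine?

No

65-plus: the protein-subunit vaccine 273/1334 = 20.5%, the adjuvanted vaccine 312/1097 = 28.4% → the adjuvanted vaccine
Under-40: the protein-subunit vaccine 610/661 = 92.3%, the adjuvanted vaccine 745/944 = 78.9% → the protein-subunit vaccine
40–64: the protein-subunit vaccine 434/663 = 65.5%, the adjuvanted vaccine 418/568 = 73.6% → the adjuvanted vaccine
Overall: the protein-subunit vaccine 1317/2658 = 49.5%, the adjuvanted vaccine 1475/2609 = 56.5% → the adjuvanted vaccine
Neither sweeps: the protein-subunit vaccine wins 1 of 3 groups, the adjuvanted vaccine wins 2. The adjuvanted vaccine wins overall but not every group — no Simpson reversal.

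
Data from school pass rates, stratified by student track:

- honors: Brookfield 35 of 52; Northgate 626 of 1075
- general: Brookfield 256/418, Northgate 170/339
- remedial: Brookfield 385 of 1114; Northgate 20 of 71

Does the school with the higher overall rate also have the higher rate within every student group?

No

Honors: Brookfield 35/52 = 67.3%, Northgate 626/1075 = 58.2% → Brookfield
General: Brookfield 256/418 = 61.2%, Northgate 170/339 = 50.1% → Brookfield
Remedial: Brookfield 385/1114 = 34.6%, Northgate 20/71 = 28.2% → Brookfield
Overall: Brookfield 676/1584 = 42.7%, Northgate 816/1485 = 54.9% → Northgate
Brookfield wins each student group but Northgate wins overall — the comparison reverses. Brookfield's students skew toward remedial, which has a lower base rate.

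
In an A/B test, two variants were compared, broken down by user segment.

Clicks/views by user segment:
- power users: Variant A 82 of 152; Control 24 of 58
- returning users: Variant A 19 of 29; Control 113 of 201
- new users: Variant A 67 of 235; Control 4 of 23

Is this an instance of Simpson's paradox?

Power users: Variant A 82/152 = 53.9%, Control 24/58 = 41.4% → Variant A
Returning users: Variant A 19/29 = 65.5%, Control 113/201 = 56.2% → Variant A
New users: Variant A 67/235 = 28.5%, Control 4/23 = 17.4% → Variant A
Overall: Variant A 168/416 = 40.4%, Control 141/282 = 50.0% → Control
Variant A wins each user group but Control wins overall — the comparison reverses. Variant A's views skew toward new users, which has a lower base rate.

Yes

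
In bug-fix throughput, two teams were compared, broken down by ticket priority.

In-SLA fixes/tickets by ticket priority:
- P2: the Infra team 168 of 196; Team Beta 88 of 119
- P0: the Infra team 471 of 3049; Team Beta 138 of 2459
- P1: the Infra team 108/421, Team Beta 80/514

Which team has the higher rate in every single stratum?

the Infra team

P2: the Infra team 168/196 = 85.7%, Team Beta 88/119 = 73.9% → the Infra team
P0: the Infra team 471/3049 = 15.4%, Team Beta 138/2459 = 5.6% → the Infra team
P1: the Infra team 108/421 = 25.7%, Team Beta 80/514 = 15.6% → the Infra team
The Infra team has the higher rate in all 3 groups.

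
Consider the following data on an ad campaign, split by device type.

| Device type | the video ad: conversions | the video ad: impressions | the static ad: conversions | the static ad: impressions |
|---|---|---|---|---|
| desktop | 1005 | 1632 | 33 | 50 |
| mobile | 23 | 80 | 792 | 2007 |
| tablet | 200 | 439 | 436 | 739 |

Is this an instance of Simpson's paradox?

Yes

Desktop: the video ad 1005/1632 = 61.6%, the static ad 33/50 = 66.0% → the static ad
Mobile: the video ad 23/80 = 28.8%, the static ad 792/2007 = 39.5% → the static ad
Tablet: the video ad 200/439 = 45.6%, the static ad 436/739 = 59.0% → the static ad
Overall: the video ad 1228/2151 = 57.1%, the static ad 1261/2796 = 45.1% → the video ad
The static ad wins each device group but the video ad wins overall — the comparison reverses. The static ad's impressions skew toward mobile, which has a lower base rate.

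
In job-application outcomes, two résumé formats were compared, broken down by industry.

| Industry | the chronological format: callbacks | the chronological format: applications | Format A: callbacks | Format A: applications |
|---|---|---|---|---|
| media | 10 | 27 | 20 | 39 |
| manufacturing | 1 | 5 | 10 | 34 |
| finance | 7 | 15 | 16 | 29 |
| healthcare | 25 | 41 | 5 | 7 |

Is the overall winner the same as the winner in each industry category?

Media: the chronological format 10/27 = 37.0%, Format A 20/39 = 51.3% → Format A
Manufacturing: the chronological format 1/5 = 20.0%, Format A 10/34 = 29.4% → Format A
Finance: the chronological format 7/15 = 46.7%, Format A 16/29 = 55.2% → Format A
Healthcare: the chronological format 25/41 = 61.0%, Format A 5/7 = 71.4% → Format A
Overall: the chronological format 43/88 = 48.9%, Format A 51/109 = 46.8% → the chronological format
Format A wins each industry group but the chronological format wins overall — the comparison reverses. Format A's applications skew toward manufacturing, which has a lower base rate.

No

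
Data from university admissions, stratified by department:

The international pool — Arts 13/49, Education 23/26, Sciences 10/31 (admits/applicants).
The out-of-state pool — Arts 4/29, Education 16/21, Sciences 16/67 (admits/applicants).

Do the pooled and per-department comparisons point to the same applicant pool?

Arts: the international pool 13/49 = 26.5%, the out-of-state pool 4/29 = 13.8% → the international pool
Education: the international pool 23/26 = 88.5%, the out-of-state pool 16/21 = 76.2% → the international pool
Sciences: the international pool 10/31 = 32.3%, the out-of-state pool 16/67 = 23.9% → the international pool
Overall: the international pool 46/106 = 43.4%, the out-of-state pool 36/117 = 30.8% → the international pool
The international pool wins overall and in every department group — no reversal.

Yes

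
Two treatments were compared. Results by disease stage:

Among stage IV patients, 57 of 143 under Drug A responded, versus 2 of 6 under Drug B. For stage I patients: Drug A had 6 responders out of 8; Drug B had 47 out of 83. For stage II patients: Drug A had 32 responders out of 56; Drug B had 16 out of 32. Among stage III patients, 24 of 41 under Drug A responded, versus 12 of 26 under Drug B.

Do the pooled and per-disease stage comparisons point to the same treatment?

No

Stage IV: Drug A 57/143 = 39.9%, Drug B 2/6 = 33.3% → Drug A
Stage I: Drug A 6/8 = 75.0%, Drug B 47/83 = 56.6% → Drug A
Stage II: Drug A 32/56 = 57.1%, Drug B 16/32 = 50.0% → Drug A
Stage III: Drug A 24/41 = 58.5%, Drug B 12/26 = 46.2% → Drug A
Overall: Drug A 119/248 = 48.0%, Drug B 77/147 = 52.4% → Drug B
Drug A wins each disease group but Drug B wins overall — the comparison reverses. Drug A's patients skew toward stage IV, which has a lower base rate.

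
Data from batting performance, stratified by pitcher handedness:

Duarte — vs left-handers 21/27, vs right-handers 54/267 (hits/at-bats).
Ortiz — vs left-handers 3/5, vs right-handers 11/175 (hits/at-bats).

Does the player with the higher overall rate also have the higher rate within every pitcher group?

Vs left-handers: Duarte 21/27 = 77.8%, Ortiz 3/5 = 60.0% → Duarte
Vs right-handers: Duarte 54/267 = 20.2%, Ortiz 11/175 = 6.3% → Duarte
Overall: Duarte 75/294 = 25.5%, Ortiz 14/180 = 7.8% → Duarte
Duarte wins overall and in every pitcher group — no reversal.

Yes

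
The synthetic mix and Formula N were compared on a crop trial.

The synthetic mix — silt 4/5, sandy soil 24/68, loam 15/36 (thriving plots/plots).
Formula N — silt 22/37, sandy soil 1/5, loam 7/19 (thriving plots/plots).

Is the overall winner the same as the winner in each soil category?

No

Silt: the synthetic mix 4/5 = 80.0%, Formula N 22/37 = 59.5% → the synthetic mix
Sandy soil: the synthetic mix 24/68 = 35.3%, Formula N 1/5 = 20.0% → the synthetic mix
Loam: the synthetic mix 15/36 = 41.7%, Formula N 7/19 = 36.8% → the synthetic mix
Overall: the synthetic mix 43/109 = 39.4%, Formula N 30/61 = 49.2% → Formula N
The synthetic mix wins each soil group but Formula N wins overall — the comparison reverses. The synthetic mix's plots skew toward sandy soil, which has a lower base rate.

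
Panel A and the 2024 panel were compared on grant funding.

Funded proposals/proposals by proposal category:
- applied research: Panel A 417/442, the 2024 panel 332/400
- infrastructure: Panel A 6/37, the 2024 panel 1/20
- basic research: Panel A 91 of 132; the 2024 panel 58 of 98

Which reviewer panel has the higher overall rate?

Applied research: Panel A 417/442 = 94.3%, the 2024 panel 332/400 = 83.0% → Panel A
Infrastructure: Panel A 6/37 = 16.2%, the 2024 panel 1/20 = 5.0% → Panel A
Basic research: Panel A 91/132 = 68.9%, the 2024 panel 58/98 = 59.2% → Panel A
Overall: Panel A 514/611 = 84.1%, the 2024 panel 391/518 = 75.5% → Panel A

Panel A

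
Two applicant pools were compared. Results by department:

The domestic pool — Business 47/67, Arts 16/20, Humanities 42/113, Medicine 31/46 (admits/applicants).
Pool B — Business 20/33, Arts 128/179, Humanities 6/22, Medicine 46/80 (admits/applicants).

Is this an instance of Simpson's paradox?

Yes

Business: the domestic pool 47/67 = 70.1%, Pool B 20/33 = 60.6% → the domestic pool
Arts: the domestic pool 16/20 = 80.0%, Pool B 128/179 = 71.5% → the domestic pool
Humanities: the domestic pool 42/113 = 37.2%, Pool B 6/22 = 27.3% → the domestic pool
Medicine: the domestic pool 31/46 = 67.4%, Pool B 46/80 = 57.5% → the domestic pool
Overall: the domestic pool 136/246 = 55.3%, Pool B 200/314 = 63.7% → Pool B
The domestic pool wins each department group but Pool B wins overall — the comparison reverses. The domestic pool's applicants skew toward Humanities, which has a lower base rate.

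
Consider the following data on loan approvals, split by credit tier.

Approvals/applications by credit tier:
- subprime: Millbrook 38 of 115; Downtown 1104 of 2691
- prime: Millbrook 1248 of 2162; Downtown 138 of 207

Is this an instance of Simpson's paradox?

Yes

Subprime: Millbrook 38/115 = 33.0%, Downtown 1104/2691 = 41.0% → Downtown
Prime: Millbrook 1248/2162 = 57.7%, Downtown 138/207 = 66.7% → Downtown
Overall: Millbrook 1286/2277 = 56.5%, Downtown 1242/2898 = 42.9% → Millbrook
Downtown wins each credit group but Millbrook wins overall — the comparison reverses. Downtown's applications skew toward subprime, which has a lower base rate.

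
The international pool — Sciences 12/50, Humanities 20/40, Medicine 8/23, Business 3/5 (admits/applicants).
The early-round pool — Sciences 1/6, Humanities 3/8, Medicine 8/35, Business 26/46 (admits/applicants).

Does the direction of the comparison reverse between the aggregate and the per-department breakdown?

Sciences: the international pool 12/50 = 24.0%, the early-round pool 1/6 = 16.7% → the international pool
Humanities: the international pool 20/40 = 50.0%, the early-round pool 3/8 = 37.5% → the international pool
Medicine: the international pool 8/23 = 34.8%, the early-round pool 8/35 = 22.9% → the international pool
Business: the international pool 3/5 = 60.0%, the early-round pool 26/46 = 56.5% → the international pool
Overall: the international pool 43/118 = 36.4%, the early-round pool 38/95 = 40.0% → the early-round pool
The international pool wins each department group but the early-round pool wins overall — the comparison reverses. The international pool's applicants skew toward Sciences, which has a lower base rate.

Yes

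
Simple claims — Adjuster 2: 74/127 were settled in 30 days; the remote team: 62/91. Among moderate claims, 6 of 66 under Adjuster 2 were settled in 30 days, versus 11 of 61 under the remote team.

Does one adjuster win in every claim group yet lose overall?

Simple: Adjuster 2 74/127 = 58.3%, the remote team 62/91 = 68.1% → the remote team
Moderate: Adjuster 2 6/66 = 9.1%, the remote team 11/61 = 18.0% → the remote team
Overall: Adjuster 2 80/193 = 41.5%, the remote team 73/152 = 48.0% → the remote team
The remote team wins overall and in every claim group — no reversal.

No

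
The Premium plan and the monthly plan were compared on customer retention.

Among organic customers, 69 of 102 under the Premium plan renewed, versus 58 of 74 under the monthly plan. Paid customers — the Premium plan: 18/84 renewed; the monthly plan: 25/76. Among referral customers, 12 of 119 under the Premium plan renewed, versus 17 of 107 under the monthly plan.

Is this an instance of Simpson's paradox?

No

Organic: the Premium plan 69/102 = 67.6%, the monthly plan 58/74 = 78.4% → the monthly plan
Paid: the Premium plan 18/84 = 21.4%, the monthly plan 25/76 = 32.9% → the monthly plan
Referral: the Premium plan 12/119 = 10.1%, the monthly plan 17/107 = 15.9% → the monthly plan
Overall: the Premium plan 99/305 = 32.5%, the monthly plan 100/257 = 38.9% → the monthly plan
The monthly plan wins overall and in every signup group — no reversal.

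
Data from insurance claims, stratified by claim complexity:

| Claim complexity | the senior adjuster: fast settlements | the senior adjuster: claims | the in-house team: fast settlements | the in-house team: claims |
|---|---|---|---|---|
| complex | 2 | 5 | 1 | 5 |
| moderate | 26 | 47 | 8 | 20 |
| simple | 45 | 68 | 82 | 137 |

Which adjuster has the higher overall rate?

the senior adjuster

Complex: the senior adjuster 2/5 = 40.0%, the in-house team 1/5 = 20.0% → the senior adjuster
Moderate: the senior adjuster 26/47 = 55.3%, the in-house team 8/20 = 40.0% → the senior adjuster
Simple: the senior adjuster 45/68 = 66.2%, the in-house team 82/137 = 59.9% → the senior adjuster
Overall: the senior adjuster 73/120 = 60.8%, the in-house team 91/162 = 56.2% → the senior adjuster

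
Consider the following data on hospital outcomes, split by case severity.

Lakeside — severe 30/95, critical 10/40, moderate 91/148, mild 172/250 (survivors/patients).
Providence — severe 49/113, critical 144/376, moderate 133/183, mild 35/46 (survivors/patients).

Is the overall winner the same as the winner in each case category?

Severe: Lakeside 30/95 = 31.6%, Providence 49/113 = 43.4% → Providence
Critical: Lakeside 10/40 = 25.0%, Providence 144/376 = 38.3% → Providence
Moderate: Lakeside 91/148 = 61.5%, Providence 133/183 = 72.7% → Providence
Mild: Lakeside 172/250 = 68.8%, Providence 35/46 = 76.1% → Providence
Overall: Lakeside 303/533 = 56.8%, Providence 361/718 = 50.3% → Lakeside
Providence wins each case group but Lakeside wins overall — the comparison reverses. Providence's patients skew toward critical, which has a lower base rate.

No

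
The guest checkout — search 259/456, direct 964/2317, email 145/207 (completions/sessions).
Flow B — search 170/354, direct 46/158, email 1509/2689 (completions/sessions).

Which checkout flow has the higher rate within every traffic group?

Search: the guest checkout 259/456 = 56.8%, Flow B 170/354 = 48.0% → the guest checkout
Direct: the guest checkout 964/2317 = 41.6%, Flow B 46/158 = 29.1% → the guest checkout
Email: the guest checkout 145/207 = 70.0%, Flow B 1509/2689 = 56.1% → the guest checkout
The guest checkout has the higher rate in all 3 groups.

the guest checkout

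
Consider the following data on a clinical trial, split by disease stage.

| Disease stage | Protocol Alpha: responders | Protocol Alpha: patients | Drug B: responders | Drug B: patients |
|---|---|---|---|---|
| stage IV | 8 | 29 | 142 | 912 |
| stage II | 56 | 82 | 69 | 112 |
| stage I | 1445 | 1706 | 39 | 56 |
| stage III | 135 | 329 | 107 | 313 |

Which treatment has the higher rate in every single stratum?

Stage IV: Protocol Alpha 8/29 = 27.6%, Drug B 142/912 = 15.6% → Protocol Alpha
Stage II: Protocol Alpha 56/82 = 68.3%, Drug B 69/112 = 61.6% → Protocol Alpha
Stage I: Protocol Alpha 1445/1706 = 84.7%, Drug B 39/56 = 69.6% → Protocol Alpha
Stage III: Protocol Alpha 135/329 = 41.0%, Drug B 107/313 = 34.2% → Protocol Alpha
Protocol Alpha has the higher rate in all 4 groups.

Protocol Alpha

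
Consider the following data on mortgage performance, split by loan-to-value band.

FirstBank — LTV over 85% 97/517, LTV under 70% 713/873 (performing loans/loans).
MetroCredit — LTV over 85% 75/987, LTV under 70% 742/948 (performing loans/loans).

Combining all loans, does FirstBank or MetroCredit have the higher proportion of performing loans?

FirstBank

LTV over 85%: FirstBank 97/517 = 18.8%, MetroCredit 75/987 = 7.6% → FirstBank
LTV under 70%: FirstBank 713/873 = 81.7%, MetroCredit 742/948 = 78.3% → FirstBank
Overall: FirstBank 810/1390 = 58.3%, MetroCredit 817/1935 = 42.2% → FirstBank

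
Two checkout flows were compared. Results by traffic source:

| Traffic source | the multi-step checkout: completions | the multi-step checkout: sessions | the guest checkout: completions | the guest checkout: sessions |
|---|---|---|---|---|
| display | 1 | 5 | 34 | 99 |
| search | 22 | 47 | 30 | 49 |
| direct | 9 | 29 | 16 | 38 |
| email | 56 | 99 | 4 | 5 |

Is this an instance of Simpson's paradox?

Display: the multi-step checkout 1/5 = 20.0%, the guest checkout 34/99 = 34.3% → the guest checkout
Search: the multi-step checkout 22/47 = 46.8%, the guest checkout 30/49 = 61.2% → the guest checkout
Direct: the multi-step checkout 9/29 = 31.0%, the guest checkout 16/38 = 42.1% → the guest checkout
Email: the multi-step checkout 56/99 = 56.6%, the guest checkout 4/5 = 80.0% → the guest checkout
Overall: the multi-step checkout 88/180 = 48.9%, the guest checkout 84/191 = 44.0% → the multi-step checkout
The guest checkout wins each traffic group but the multi-step checkout wins overall — the comparison reverses. The guest checkout's sessions skew toward display, which has a lower base rate.

Yes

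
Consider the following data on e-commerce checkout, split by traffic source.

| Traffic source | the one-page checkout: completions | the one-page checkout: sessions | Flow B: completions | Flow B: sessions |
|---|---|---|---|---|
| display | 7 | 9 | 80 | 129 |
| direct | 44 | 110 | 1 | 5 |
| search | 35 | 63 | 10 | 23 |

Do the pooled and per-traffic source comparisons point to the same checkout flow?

Display: the one-page checkout 7/9 = 77.8%, Flow B 80/129 = 62.0% → the one-page checkout
Direct: the one-page checkout 44/110 = 40.0%, Flow B 1/5 = 20.0% → the one-page checkout
Search: the one-page checkout 35/63 = 55.6%, Flow B 10/23 = 43.5% → the one-page checkout
Overall: the one-page checkout 86/182 = 47.3%, Flow B 91/157 = 58.0% → Flow B
The one-page checkout wins each traffic group but Flow B wins overall — the comparison reverses. The one-page checkout's sessions skew toward direct, which has a lower base rate.

No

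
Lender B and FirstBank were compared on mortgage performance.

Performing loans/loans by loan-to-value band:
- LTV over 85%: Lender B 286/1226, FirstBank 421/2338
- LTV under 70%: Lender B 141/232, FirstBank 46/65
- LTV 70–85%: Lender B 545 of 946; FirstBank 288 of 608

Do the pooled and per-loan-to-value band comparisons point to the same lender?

LTV over 85%: Lender B 286/1226 = 23.3%, FirstBank 421/2338 = 18.0% → Lender B
LTV under 70%: Lender B 141/232 = 60.8%, FirstBank 46/65 = 70.8% → FirstBank
LTV 70–85%: Lender B 545/946 = 57.6%, FirstBank 288/608 = 47.4% → Lender B
Overall: Lender B 972/2404 = 40.4%, FirstBank 755/3011 = 25.1% → Lender B
Neither sweeps: Lender B wins 2 of 3 groups, FirstBank wins 1. Lender B wins overall but not every group — no Simpson reversal.

No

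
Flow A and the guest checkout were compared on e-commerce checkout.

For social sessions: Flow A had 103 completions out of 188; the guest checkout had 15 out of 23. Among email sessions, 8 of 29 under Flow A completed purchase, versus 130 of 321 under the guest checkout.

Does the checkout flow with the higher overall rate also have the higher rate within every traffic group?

No

Social: Flow A 103/188 = 54.8%, the guest checkout 15/23 = 65.2% → the guest checkout
Email: Flow A 8/29 = 27.6%, the guest checkout 130/321 = 40.5% → the guest checkout
Overall: Flow A 111/217 = 51.2%, the guest checkout 145/344 = 42.2% → Flow A
The guest checkout wins each traffic group but Flow A wins overall — the comparison reverses. The guest checkout's sessions skew toward email, which has a lower base rate.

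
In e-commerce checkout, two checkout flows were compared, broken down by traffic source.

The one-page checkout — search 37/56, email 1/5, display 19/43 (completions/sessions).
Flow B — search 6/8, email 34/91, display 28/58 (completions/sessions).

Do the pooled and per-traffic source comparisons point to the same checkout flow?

No

Search: the one-page checkout 37/56 = 66.1%, Flow B 6/8 = 75.0% → Flow B
Email: the one-page checkout 1/5 = 20.0%, Flow B 34/91 = 37.4% → Flow B
Display: the one-page checkout 19/43 = 44.2%, Flow B 28/58 = 48.3% → Flow B
Overall: the one-page checkout 57/104 = 54.8%, Flow B 68/157 = 43.3% → the one-page checkout
Flow B wins each traffic group but the one-page checkout wins overall — the comparison reverses. Flow B's sessions skew toward email, which has a lower base rate.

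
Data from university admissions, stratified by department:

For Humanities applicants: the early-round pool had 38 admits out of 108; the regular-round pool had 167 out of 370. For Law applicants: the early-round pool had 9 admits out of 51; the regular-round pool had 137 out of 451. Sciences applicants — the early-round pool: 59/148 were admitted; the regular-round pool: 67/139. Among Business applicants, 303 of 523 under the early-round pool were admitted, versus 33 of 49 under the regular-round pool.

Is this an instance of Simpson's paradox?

Yes

Humanities: the early-round pool 38/108 = 35.2%, the regular-round pool 167/370 = 45.1% → the regular-round pool
Law: the early-round pool 9/51 = 17.6%, the regular-round pool 137/451 = 30.4% → the regular-round pool
Sciences: the early-round pool 59/148 = 39.9%, the regular-round pool 67/139 = 48.2% → the regular-round pool
Business: the early-round pool 303/523 = 57.9%, the regular-round pool 33/49 = 67.3% → the regular-round pool
Overall: the early-round pool 409/830 = 49.3%, the regular-round pool 404/1009 = 40.0% → the early-round pool
The regular-round pool wins each department group but the early-round pool wins overall — the comparison reverses. The regular-round pool's applicants skew toward Law, which has a lower base rate.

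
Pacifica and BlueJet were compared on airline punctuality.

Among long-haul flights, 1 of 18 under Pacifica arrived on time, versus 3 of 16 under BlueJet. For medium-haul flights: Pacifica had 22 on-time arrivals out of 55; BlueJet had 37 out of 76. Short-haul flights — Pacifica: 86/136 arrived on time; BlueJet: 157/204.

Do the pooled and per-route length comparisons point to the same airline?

Yes

Long-haul: Pacifica 1/18 = 5.6%, BlueJet 3/16 = 18.8% → BlueJet
Medium-haul: Pacifica 22/55 = 40.0%, BlueJet 37/76 = 48.7% → BlueJet
Short-haul: Pacifica 86/136 = 63.2%, BlueJet 157/204 = 77.0% → BlueJet
Overall: Pacifica 109/209 = 52.2%, BlueJet 197/296 = 66.6% → BlueJet
BlueJet wins overall and in every route group — no reversal.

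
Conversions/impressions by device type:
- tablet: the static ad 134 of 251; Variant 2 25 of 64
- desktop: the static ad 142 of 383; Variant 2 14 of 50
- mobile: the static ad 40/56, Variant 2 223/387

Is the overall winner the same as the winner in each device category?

Tablet: the static ad 134/251 = 53.4%, Variant 2 25/64 = 39.1% → the static ad
Desktop: the static ad 142/383 = 37.1%, Variant 2 14/50 = 28.0% → the static ad
Mobile: the static ad 40/56 = 71.4%, Variant 2 223/387 = 57.6% → the static ad
Overall: the static ad 316/690 = 45.8%, Variant 2 262/501 = 52.3% → Variant 2
The static ad wins each device group but Variant 2 wins overall — the comparison reverses. The static ad's impressions skew toward desktop, which has a lower base rate.

No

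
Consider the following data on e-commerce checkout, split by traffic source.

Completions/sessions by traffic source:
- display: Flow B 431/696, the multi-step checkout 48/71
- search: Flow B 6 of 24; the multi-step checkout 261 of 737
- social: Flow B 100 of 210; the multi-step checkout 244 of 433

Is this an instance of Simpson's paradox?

Display: Flow B 431/696 = 61.9%, the multi-step checkout 48/71 = 67.6% → the multi-step checkout
Search: Flow B 6/24 = 25.0%, the multi-step checkout 261/737 = 35.4% → the multi-step checkout
Social: Flow B 100/210 = 47.6%, the multi-step checkout 244/433 = 56.4% → the multi-step checkout
Overall: Flow B 537/930 = 57.7%, the multi-step checkout 553/1241 = 44.6% → Flow B
The multi-step checkout wins each traffic group but Flow B wins overall — the comparison reverses. The multi-step checkout's sessions skew toward search, which has a lower base rate.

Yes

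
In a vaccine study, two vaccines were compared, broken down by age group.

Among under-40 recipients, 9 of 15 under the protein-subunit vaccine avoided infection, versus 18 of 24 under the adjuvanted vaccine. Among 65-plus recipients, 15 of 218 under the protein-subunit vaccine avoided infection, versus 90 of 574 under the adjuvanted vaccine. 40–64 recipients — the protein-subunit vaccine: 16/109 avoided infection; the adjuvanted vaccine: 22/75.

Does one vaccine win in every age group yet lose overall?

No

Under-40: the protein-subunit vaccine 9/15 = 60.0%, the adjuvanted vaccine 18/24 = 75.0% → the adjuvanted vaccine
65-plus: the protein-subunit vaccine 15/218 = 6.9%, the adjuvanted vaccine 90/574 = 15.7% → the adjuvanted vaccine
40–64: the protein-subunit vaccine 16/109 = 14.7%, the adjuvanted vaccine 22/75 = 29.3% → the adjuvanted vaccine
Overall: the protein-subunit vaccine 40/342 = 11.7%, the adjuvanted vaccine 130/673 = 19.3% → the adjuvanted vaccine
The adjuvanted vaccine wins overall and in every age group — no reversal.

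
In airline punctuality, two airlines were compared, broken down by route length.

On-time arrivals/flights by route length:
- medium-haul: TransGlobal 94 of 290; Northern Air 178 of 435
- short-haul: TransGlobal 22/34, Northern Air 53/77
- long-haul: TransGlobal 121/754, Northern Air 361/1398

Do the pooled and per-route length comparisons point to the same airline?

Yes

Medium-haul: TransGlobal 94/290 = 32.4%, Northern Air 178/435 = 40.9% → Northern Air
Short-haul: TransGlobal 22/34 = 64.7%, Northern Air 53/77 = 68.8% → Northern Air
Long-haul: TransGlobal 121/754 = 16.0%, Northern Air 361/1398 = 25.8% → Northern Air
Overall: TransGlobal 237/1078 = 22.0%, Northern Air 592/1910 = 31.0% → Northern Air
Northern Air wins overall and in every route group — no reversal.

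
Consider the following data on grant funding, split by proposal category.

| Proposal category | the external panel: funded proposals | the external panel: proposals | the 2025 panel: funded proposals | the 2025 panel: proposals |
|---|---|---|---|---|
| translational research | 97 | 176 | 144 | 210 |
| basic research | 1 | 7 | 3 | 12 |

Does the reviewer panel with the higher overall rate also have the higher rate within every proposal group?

Translational research: the external panel 97/176 = 55.1%, the 2025 panel 144/210 = 68.6% → the 2025 panel
Basic research: the external panel 1/7 = 14.3%, the 2025 panel 3/12 = 25.0% → the 2025 panel
Overall: the external panel 98/183 = 53.6%, the 2025 panel 147/222 = 66.2% → the 2025 panel
The 2025 panel wins overall and in every proposal group — no reversal.

Yes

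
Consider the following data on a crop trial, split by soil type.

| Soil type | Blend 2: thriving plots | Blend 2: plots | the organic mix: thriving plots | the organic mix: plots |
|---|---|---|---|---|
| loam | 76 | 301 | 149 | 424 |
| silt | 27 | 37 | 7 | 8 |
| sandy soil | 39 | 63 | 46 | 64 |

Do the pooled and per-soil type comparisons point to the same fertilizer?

Loam: Blend 2 76/301 = 25.2%, the organic mix 149/424 = 35.1% → the organic mix
Silt: Blend 2 27/37 = 73.0%, the organic mix 7/8 = 87.5% → the organic mix
Sandy soil: Blend 2 39/63 = 61.9%, the organic mix 46/64 = 71.9% → the organic mix
Overall: Blend 2 142/401 = 35.4%, the organic mix 202/496 = 40.7% → the organic mix
The organic mix wins overall and in every soil group — no reversal.

Yes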